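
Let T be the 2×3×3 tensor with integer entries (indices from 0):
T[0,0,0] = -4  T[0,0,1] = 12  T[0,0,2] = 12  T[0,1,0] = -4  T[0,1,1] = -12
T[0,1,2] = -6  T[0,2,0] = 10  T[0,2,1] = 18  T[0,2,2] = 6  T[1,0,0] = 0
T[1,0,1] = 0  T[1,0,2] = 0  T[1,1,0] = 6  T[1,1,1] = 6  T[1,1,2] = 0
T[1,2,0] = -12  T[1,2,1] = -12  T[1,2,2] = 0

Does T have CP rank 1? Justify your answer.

No

The mode-3 unfolding of T (rows indexed by k, columns by (i,j) = (0,0), (0,1), (0,2), (1,0), (1,1), (1,2)) is [[-4, -4, 10, 0, 6, -12], [12, -12, 18, 0, 6, -12], [12, -6, 6, 0, 0, 0]].
There the 2×2 minor on rows k ∈ {0, 1}, columns (i,j) ∈ {(0,0), (0,1)} is det [[-4, -4], [12, -12]] = 96 ≠ 0, so this unfolding has rank ≥ 2; CP rank is at least every unfolding rank, so rank(T) ≥ 2.
In particular rank(T) ≥ 2 > 1, so T is not rank-1.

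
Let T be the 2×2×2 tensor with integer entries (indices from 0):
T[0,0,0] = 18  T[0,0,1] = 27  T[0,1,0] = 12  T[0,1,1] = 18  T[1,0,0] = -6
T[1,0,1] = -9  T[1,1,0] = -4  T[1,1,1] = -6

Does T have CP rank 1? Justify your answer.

If T = a ⊗ b ⊗ c then every fibre of T is a multiple of the corresponding factor, so read the factors off the fibres through the nonzero entry T[0,0,0] = 18.
The mode-1 fibre T[:,0,0] = [18, -6] gives a = [3, -1] (primitive direction); the mode-2 fibre T[0,:,0] = [18, 12] gives b = [3, 2]; then c[k] = T[0,0,k] / (a[0]·b[0]) = [18, 27] / 9 = [2, 3].
Expanding [3, -1] ⊗ [3, 2] ⊗ [2, 3] reproduces all 8 entries of T, so T = [3, -1] ⊗ [3, 2] ⊗ [2, 3] and rank(T) ≤ 1.
Equivalently every frontal slice T[:,:,k] is c[k] times the rank-1 matrix [3, -1] ⊗ [3, 2]. So T has rank 1 (it is nonzero).

Yes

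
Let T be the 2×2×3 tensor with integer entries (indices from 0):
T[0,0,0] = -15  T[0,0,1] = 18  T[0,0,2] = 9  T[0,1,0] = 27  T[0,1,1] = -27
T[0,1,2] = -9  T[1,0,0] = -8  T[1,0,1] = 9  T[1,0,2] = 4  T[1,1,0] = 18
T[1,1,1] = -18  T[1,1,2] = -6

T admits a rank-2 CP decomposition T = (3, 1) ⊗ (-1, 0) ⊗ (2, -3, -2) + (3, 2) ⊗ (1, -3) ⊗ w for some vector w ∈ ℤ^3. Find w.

Subtract the known terms from T to get the rank-1 residual R = (3, 2) ⊗ (1, -3) ⊗ w, so R[i,j,k] = a[i]·b[j]·w[k]. Pick indices with nonzero a[0]·b[0] = (3)·(1) = 3. Only the fibre through (0,0,·) is needed: R[0,0,:] = T[0,0,:] − Σₗ aₗ[0]bₗ[0]cₗ = [-15, 18, 9] − (3)·(-1)·(2, -3, -2) = [-9, 9, 3]. Then w[k] = R[0,0,k] / 3 for each k, giving w = [-9, 9, 3] / 3 = (-3, 3, 1).

w = (-3, 3, 1)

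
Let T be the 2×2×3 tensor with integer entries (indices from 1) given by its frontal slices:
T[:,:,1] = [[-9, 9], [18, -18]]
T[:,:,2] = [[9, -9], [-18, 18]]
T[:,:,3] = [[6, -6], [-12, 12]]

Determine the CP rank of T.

Lower bound: T ≠ 0 (e.g. T[1,1,1] = -9), so rank(T) ≥ 1.
Upper bound: if T = a ⊗ b ⊗ c then every fibre of T is a multiple of the corresponding factor, so read the factors off the fibres through the nonzero entry T[1,1,1] = -9.
The mode-1 fibre T[:,1,1] = [-9, 18] gives a = [1, -2] (primitive direction); the mode-2 fibre T[1,:,1] = [-9, 9] gives b = [1, -1]; then c[k] = T[1,1,k] / (a[1]·b[1]) = [-9, 9, 6] / 1 = [-9, 9, 6].
Expanding [1, -2] ⊗ [1, -1] ⊗ [-9, 9, 6] reproduces all 12 entries of T, so T = [1, -2] ⊗ [1, -1] ⊗ [-9, 9, 6] and rank(T) ≤ 1.
These bounds meet, so rank(T) = 1.

1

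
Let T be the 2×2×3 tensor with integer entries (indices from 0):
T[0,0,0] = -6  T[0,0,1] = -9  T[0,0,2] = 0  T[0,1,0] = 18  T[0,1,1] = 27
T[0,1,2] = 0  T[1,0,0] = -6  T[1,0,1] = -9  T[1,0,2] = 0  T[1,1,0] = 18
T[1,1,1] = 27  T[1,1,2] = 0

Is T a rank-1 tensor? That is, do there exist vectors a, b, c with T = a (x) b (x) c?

Yes

If T = a (x) b (x) c then every fibre of T is a multiple of the corresponding factor, so read the factors off the fibres through the nonzero entry T[0,0,0] = -6.
The mode-1 fibre T[:,0,0] = [-6, -6] gives a = [1, 1] (primitive direction); the mode-2 fibre T[0,:,0] = [-6, 18] gives b = [1, -3]; then c[k] = T[0,0,k] / (a[0]·b[0]) = [-6, -9, 0] / 1 = [-6, -9, 0].
Expanding [1, 1] (x) [1, -3] (x) [-6, -9, 0] reproduces all 12 entries of T, so T = [1, 1] (x) [1, -3] (x) [-6, -9, 0] and rank(T) ≤ 1.
Equivalently every frontal slice T[:,:,k] is c[k] times the rank-1 matrix [1, 1] (x) [1, -3]. So T has rank 1 (it is nonzero).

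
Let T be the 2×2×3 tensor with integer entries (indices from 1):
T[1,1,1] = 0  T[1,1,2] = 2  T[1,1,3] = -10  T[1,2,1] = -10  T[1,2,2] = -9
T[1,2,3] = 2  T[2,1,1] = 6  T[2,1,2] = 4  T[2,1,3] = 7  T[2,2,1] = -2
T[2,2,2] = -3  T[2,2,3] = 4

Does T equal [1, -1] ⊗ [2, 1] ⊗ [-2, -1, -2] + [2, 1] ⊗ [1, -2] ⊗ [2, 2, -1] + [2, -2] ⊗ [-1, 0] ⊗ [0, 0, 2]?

Reconstruct entrywise from the claimed factors. For example, T[1,1,3] = -10 and Σₗ aₗ[1]bₗ[1]cₗ[3] = (1)·(2)·(-2) + (2)·(1)·(-1) + (2)·(-1)·(2) = -10; checking all 12 entries, every one matches. The claim holds.

Yes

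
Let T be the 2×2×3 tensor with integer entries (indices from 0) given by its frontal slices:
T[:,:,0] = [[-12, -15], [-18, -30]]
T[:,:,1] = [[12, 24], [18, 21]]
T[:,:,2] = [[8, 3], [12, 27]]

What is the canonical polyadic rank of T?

Lower bound: the mode-1 unfolding of T (rows indexed by i, columns by (j,k) = (0,0), (0,1), (0,2), (1,0), (1,1), (1,2)) is [[-12, 12, 8, -15, 24, 3], [-18, 18, 12, -30, 21, 27]].
There the 2×2 minor on rows i ∈ {0, 1}, columns (j,k) ∈ {(0,0), (1,0)} is det [[-12, -15], [-18, -30]] = 90 ≠ 0, so this unfolding has rank ≥ 2; CP rank is at least every unfolding rank, so rank(T) ≥ 2. (This is only a lower bound: in general the CP rank may exceed every unfolding rank, so we still need to exhibit 2 rank-1 terms summing to T.)
Upper bound — finding two terms. Write S_k = T[:,:,k] for the frontal slices: S₀ = [[-12, -15], [-18, -30]], S₁ = [[12, 24], [18, 21]], S₂ = [[8, 3], [12, 27]].
If T = a₁ ⊗ b₁ ⊗ c₁ + a₂ ⊗ b₂ ⊗ c₂ then each S_k = c₁[k]·a₁b₁ᵀ + c₂[k]·a₂b₂ᵀ. S₀ and S₁ are linearly independent, so a₁b₁ᵀ and a₂b₂ᵀ must span the same plane of matrices: they are the rank-1 matrices of the form x·S₀ + y·S₁.
det(x·S₀ + y·S₁) is 90·x² + 90·xy − 180·y² = 90·(x + 2·y)(x − y), vanishing at (x:y) = (2:-1) and (1:1).
M₁ = 2·S₀ − S₁ = [[-36, -54], [-54, -81]] = (-9)·[2, 3][2, 3]ᵀ and M₂ = S₀ + S₁ = [[0, 9], [0, -9]] = 9·[1, -1][0, 1]ᵀ, so take a₁ = [2, 3], b₁ = [2, 3], a₂ = [1, -1], b₂ = [0, 1].
Each slice is an integer combination of E₁ = a₁b₁ᵀ and E₂ = a₂b₂ᵀ: S₀ = −3·E₁ + 3·E₂, S₁ = 3·E₁ + 6·E₂, S₂ = 2·E₁ − 9·E₂; reading off coefficients, c₁ = [-3, 3, 2] and c₂ = [3, 6, -9].
Hence T = [2, 3] ⊗ [2, 3] ⊗ [-3, 3, 2] + [1, -1] ⊗ [0, 1] ⊗ [3, 6, -9], so rank(T) ≤ 2.
These bounds meet, so rank(T) = 2.

2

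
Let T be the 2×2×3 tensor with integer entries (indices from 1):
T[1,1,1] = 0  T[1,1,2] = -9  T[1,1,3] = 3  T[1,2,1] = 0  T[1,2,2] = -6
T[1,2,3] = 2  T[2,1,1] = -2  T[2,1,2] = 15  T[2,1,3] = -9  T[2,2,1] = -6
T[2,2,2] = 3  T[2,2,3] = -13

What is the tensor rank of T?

Lower bound: the mode-1 unfolding of T (rows indexed by i, columns by (j,k) = (1,1), (1,2), (1,3), (2,1), (2,2), (2,3)) is [[0, -9, 3, 0, -6, 2], [-2, 15, -9, -6, 3, -13]].
There the 2×2 minor on rows i ∈ {1, 2}, columns (j,k) ∈ {(1,1), (1,2)} is det [[0, -9], [-2, 15]] = -18 ≠ 0, so this unfolding has rank ≥ 2; CP rank is at least every unfolding rank, so rank(T) ≥ 2. (Flattening ranks never certify an upper bound on CP rank; for that we must actually write T with 2 rank-1 terms.)
Upper bound — finding two terms. Write S_k = T[:,:,k] for the frontal slices: S₁ = [[0, 0], [-2, -6]], S₂ = [[-9, -6], [15, 3]], S₃ = [[3, 2], [-9, -13]].
If T = a₁ ⊗ b₁ ⊗ c₁ + a₂ ⊗ b₂ ⊗ c₂ then each S_k = c₁[k]·a₁b₁ᵀ + c₂[k]·a₂b₂ᵀ. S₁ and S₂ are linearly independent, so a₁b₁ᵀ and a₂b₂ᵀ must span the same plane of matrices: they are the rank-1 matrices of the form x·S₁ + y·S₂.
det(x·S₁ + y·S₂) is 42·xy + 63·y² = 21·(2·x + 3·y)(y), vanishing at (x:y) = (3:-2) and (1:0).
M₁ = 3·S₁ − 2·S₂ = [[18, 12], [-36, -24]] = 6·(1, -2)(3, 2)ᵀ and M₂ = S₁ = [[0, 0], [-2, -6]] = (-2)·(0, 1)(1, 3)ᵀ, so take a₁ = (1, -2), b₁ = (3, 2), a₂ = (0, 1), b₂ = (1, 3).
Each slice is an integer combination of E₁ = a₁b₁ᵀ and E₂ = a₂b₂ᵀ: S₁ = −2·E₂, S₂ = −3·E₁ − 3·E₂, S₃ = E₁ − 3·E₂; reading off coefficients, c₁ = (0, -3, 1) and c₂ = (-2, -3, -3).
Hence T = (1, -2) ⊗ (3, 2) ⊗ (0, -3, 1) + (0, 1) ⊗ (1, 3) ⊗ (-2, -3, -3), so rank(T) ≤ 2.
These bounds meet, so rank(T) = 2.

2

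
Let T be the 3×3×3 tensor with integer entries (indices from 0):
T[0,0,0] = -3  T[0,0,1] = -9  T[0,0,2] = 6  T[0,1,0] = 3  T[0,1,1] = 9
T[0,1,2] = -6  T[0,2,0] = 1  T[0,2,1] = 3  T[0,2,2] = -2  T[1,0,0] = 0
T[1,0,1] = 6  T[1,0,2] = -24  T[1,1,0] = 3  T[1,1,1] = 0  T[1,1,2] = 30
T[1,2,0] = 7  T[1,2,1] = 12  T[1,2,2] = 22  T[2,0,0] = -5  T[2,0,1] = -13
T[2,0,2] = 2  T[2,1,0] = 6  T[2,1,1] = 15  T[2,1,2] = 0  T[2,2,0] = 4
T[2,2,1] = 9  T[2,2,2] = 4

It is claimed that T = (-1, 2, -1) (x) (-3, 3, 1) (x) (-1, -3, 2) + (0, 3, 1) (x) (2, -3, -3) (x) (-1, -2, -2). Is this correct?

Reconstruct entrywise from the claimed factors. For example, T[2,1,2] = 0 and Σₗ aₗ[2]bₗ[1]cₗ[2] = (-1)·(3)·(2) + (1)·(-3)·(-2) = 0; checking all 27 entries, every one matches. The claim holds.

Yes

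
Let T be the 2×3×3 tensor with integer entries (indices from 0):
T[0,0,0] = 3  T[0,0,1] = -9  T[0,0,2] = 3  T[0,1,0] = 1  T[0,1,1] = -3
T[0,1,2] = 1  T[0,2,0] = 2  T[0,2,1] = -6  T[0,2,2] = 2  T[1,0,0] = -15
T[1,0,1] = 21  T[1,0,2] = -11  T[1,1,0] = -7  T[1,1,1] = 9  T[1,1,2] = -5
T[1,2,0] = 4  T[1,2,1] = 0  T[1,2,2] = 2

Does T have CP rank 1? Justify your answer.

The mode-3 unfolding of T (rows indexed by k, columns by (i,j) = (0,0), (0,1), (0,2), (1,0), (1,1), (1,2)) is [[3, 1, 2, -15, -7, 4], [-9, -3, -6, 21, 9, 0], [3, 1, 2, -11, -5, 2]].
There the 2×2 minor on rows k ∈ {0, 1}, columns (i,j) ∈ {(0,0), (1,0)} is det [[3, -15], [-9, 21]] = -72 ≠ 0, so this unfolding has rank ≥ 2; CP rank is at least every unfolding rank, so rank(T) ≥ 2.
In particular rank(T) ≥ 2 > 1, so T is not rank-1.

No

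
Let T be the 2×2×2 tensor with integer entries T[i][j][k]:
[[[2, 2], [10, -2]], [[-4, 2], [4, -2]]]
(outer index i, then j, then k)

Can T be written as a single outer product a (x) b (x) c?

No

The mode-2 unfolding of T (rows indexed by j, columns by (i,k) = (0,0), (0,1), (1,0), (1,1)) is [[2, 2, -4, 2], [10, -2, 4, -2]].
There the 2×2 minor on rows j ∈ {0, 1}, columns (i,k) ∈ {(0,0), (0,1)} is det [[2, 2], [10, -2]] = -24 ≠ 0, so this unfolding has rank ≥ 2; CP rank is at least every unfolding rank, so rank(T) ≥ 2.
In particular rank(T) ≥ 2 > 1, so T is not rank-1.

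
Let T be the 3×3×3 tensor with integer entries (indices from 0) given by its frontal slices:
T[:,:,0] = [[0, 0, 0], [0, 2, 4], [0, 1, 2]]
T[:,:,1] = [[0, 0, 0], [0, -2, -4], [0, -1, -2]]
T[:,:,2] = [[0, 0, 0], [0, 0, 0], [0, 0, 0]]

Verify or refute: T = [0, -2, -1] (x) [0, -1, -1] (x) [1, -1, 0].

Reconstruct entry (1,2,0) from the claimed factors: Σₗ aₗ[1]bₗ[2]cₗ[0] = (-2)·(-1)·(1) = 2, but T[1,2,0] = 4. The claim is false.

No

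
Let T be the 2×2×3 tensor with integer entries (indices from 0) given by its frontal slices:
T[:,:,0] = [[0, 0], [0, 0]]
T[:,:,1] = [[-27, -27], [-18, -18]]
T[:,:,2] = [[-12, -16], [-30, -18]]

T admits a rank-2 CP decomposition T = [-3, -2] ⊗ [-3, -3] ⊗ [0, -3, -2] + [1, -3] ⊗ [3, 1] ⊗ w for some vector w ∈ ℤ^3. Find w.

Subtract the known terms from T to get the rank-1 residual R = [1, -3] ⊗ [3, 1] ⊗ w, so R[i,j,k] = a[i]·b[j]·w[k]. Pick indices with nonzero a[0]·b[0] = (1)·(3) = 3. Only the fibre through (0,0,·) is needed: R[0,0,:] = T[0,0,:] − Σₗ aₗ[0]bₗ[0]cₗ = [0, -27, -12] − (-3)·(-3)·[0, -3, -2] = [0, 0, 6]. Then w[k] = R[0,0,k] / 3 for each k, giving w = [0, 0, 6] / 3 = [0, 0, 2].

w = [0, 0, 2]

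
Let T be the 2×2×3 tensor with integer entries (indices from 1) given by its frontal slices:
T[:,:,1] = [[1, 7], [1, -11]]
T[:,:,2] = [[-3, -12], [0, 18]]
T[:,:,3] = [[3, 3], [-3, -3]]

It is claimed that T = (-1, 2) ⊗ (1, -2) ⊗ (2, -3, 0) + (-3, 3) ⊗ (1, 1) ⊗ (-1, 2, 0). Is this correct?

Reconstruct entry (1,1,3) from the claimed factors: Σₗ aₗ[1]bₗ[1]cₗ[3] = (-1)·(1)·(0) + (-3)·(1)·(0) = 0, but T[1,1,3] = 3. The claim is false.

No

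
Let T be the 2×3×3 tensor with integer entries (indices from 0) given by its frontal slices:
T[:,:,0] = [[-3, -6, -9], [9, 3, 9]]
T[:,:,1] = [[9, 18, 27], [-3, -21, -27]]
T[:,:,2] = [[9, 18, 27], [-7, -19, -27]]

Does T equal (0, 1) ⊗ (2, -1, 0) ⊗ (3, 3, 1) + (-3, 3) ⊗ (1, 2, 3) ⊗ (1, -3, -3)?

Reconstruct entrywise from the claimed factors. For example, T[1,0,2] = -7 and Σₗ aₗ[1]bₗ[0]cₗ[2] = (1)·(2)·(1) + (3)·(1)·(-3) = -7; checking all 18 entries, every one matches. The claim holds.

Yes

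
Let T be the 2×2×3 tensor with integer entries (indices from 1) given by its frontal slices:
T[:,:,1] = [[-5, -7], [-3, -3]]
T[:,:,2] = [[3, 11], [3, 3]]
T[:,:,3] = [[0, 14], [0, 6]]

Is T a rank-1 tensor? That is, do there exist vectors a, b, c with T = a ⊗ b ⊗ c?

The mode-3 unfolding of T (rows indexed by k, columns by (i,j) = (1,1), (1,2), (2,1), (2,2)) is [[-5, -7, -3, -3], [3, 11, 3, 3], [0, 14, 0, 6]].
There the 3×3 minor on rows k ∈ {1, 2, 3}, columns (i,j) ∈ {(1,1), (1,2), (2,1)} is det [[-5, -7, -3], [3, 11, 3], [0, 14, 0]] = 84 ≠ 0, so this unfolding has rank ≥ 3; CP rank is at least every unfolding rank, so rank(T) ≥ 3.
In particular rank(T) ≥ 3 > 1, so T is not rank-1.

No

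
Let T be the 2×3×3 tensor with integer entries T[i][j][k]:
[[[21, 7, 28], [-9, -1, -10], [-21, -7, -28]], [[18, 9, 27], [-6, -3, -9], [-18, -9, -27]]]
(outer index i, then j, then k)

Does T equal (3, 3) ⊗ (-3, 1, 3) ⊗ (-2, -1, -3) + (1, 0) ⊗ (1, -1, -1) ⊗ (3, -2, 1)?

Reconstruct entrywise from the claimed factors. For example, T[0,0,1] = 7 and Σₗ aₗ[0]bₗ[0]cₗ[1] = (3)·(-3)·(-1) + (1)·(1)·(-2) = 7; checking all 18 entries, every one matches. The claim holds.

Yes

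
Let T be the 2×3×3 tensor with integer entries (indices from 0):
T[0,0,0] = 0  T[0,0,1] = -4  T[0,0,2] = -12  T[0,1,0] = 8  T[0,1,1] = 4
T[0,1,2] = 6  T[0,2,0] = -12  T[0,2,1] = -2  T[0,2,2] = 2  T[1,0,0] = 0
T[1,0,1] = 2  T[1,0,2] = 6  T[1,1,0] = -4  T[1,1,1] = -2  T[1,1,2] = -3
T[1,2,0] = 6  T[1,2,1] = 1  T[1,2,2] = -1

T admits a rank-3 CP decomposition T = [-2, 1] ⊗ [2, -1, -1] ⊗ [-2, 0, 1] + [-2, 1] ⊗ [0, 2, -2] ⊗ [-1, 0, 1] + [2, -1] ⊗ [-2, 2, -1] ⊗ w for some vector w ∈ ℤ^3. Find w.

Subtract the known terms from T to get the rank-1 residual R = [2, -1] ⊗ [-2, 2, -1] ⊗ w, so R[i,j,k] = a[i]·b[j]·w[k]. Pick indices with nonzero a[0]·b[0] = (2)·(-2) = -4. Only the fibre through (0,0,·) is needed: R[0,0,:] = T[0,0,:] − Σₗ aₗ[0]bₗ[0]cₗ = [0, -4, -12] − (-2)·(2)·[-2, 0, 1] − (-2)·(0)·[-1, 0, 1] = [-8, -4, -8]. Then w[k] = R[0,0,k] / -4 for each k, giving w = [-8, -4, -8] / -4 = [2, 1, 2].

w = [2, 1, 2]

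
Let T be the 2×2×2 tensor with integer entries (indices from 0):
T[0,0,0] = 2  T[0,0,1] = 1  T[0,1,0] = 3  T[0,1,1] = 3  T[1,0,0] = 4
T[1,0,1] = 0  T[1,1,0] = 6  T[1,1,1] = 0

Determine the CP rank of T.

Lower bound: the mode-2 unfolding of T (rows indexed by j, columns by (i,k) = (0,0), (0,1), (1,0), (1,1)) is [[2, 1, 4, 0], [3, 3, 6, 0]].
There the 2×2 minor on rows j ∈ {0, 1}, columns (i,k) ∈ {(0,0), (0,1)} is det [[2, 1], [3, 3]] = 3 ≠ 0, so this unfolding has rank ≥ 2; CP rank is at least every unfolding rank, so rank(T) ≥ 2. (This is only a lower bound: in general the CP rank may exceed every unfolding rank, so we still need to exhibit 2 rank-1 terms summing to T.)
Upper bound — finding two terms. Write S_k = T[:,:,k] for the frontal slices: S₀ = [[2, 3], [4, 6]], S₁ = [[1, 3], [0, 0]].
If T = a₁ ⊗ b₁ ⊗ c₁ + a₂ ⊗ b₂ ⊗ c₂ then each S_k = c₁[k]·a₁b₁ᵀ + c₂[k]·a₂b₂ᵀ. S₀ and S₁ are linearly independent, so a₁b₁ᵀ and a₂b₂ᵀ must span the same plane of matrices: they are the rank-1 matrices of the form x·S₀ + y·S₁.
det(x·S₀ + y·S₁) is −6·xy = (-6)·(y)(x), vanishing at (x:y) = (1:0) and (0:1).
M₁ = S₀ = [[2, 3], [4, 6]] = (1, 2)(2, 3)ᵀ and M₂ = S₁ = [[1, 3], [0, 0]] = (1, 0)(1, 3)ᵀ, so take a₁ = (1, 2), b₁ = (2, 3), a₂ = (1, 0), b₂ = (1, 3).
Each slice is an integer combination of E₁ = a₁b₁ᵀ and E₂ = a₂b₂ᵀ: S₀ = E₁, S₁ = E₂; reading off coefficients, c₁ = (1, 0) and c₂ = (0, 1).
Hence T = (1, 2) ⊗ (2, 3) ⊗ (1, 0) + (1, 0) ⊗ (1, 3) ⊗ (0, 1), so rank(T) ≤ 2.
These bounds meet, so rank(T) = 2.
Check entry T[1,0,0] = 4: (2)·(2)·(1) + (0)·(1)·(0) = 4.

2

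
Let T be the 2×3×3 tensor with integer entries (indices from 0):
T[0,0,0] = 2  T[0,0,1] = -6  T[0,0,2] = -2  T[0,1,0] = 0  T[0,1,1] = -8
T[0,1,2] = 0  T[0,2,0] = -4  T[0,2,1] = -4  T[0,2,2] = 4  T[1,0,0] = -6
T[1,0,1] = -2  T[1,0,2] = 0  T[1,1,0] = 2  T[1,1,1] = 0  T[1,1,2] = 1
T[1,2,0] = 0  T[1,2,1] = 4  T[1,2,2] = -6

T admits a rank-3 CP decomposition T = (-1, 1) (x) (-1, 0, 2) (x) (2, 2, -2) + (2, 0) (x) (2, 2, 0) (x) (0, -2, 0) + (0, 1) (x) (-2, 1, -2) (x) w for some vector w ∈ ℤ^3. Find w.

w = (2, 0, 1)

Subtract the known terms from T to get the rank-1 residual R = (0, 1) (x) (-2, 1, -2) (x) w, so R[i,j,k] = a[i]·b[j]·w[k]. Pick indices with nonzero a[1]·b[0] = (1)·(-2) = -2. Only the fibre through (1,0,·) is needed: R[1,0,:] = T[1,0,:] − Σₗ aₗ[1]bₗ[0]cₗ = [-6, -2, 0] − (1)·(-1)·(2, 2, -2) − (0)·(2)·(0, -2, 0) = [-4, 0, -2]. Then w[k] = R[1,0,k] / -2 for each k, giving w = [-4, 0, -2] / -2 = (2, 0, 1).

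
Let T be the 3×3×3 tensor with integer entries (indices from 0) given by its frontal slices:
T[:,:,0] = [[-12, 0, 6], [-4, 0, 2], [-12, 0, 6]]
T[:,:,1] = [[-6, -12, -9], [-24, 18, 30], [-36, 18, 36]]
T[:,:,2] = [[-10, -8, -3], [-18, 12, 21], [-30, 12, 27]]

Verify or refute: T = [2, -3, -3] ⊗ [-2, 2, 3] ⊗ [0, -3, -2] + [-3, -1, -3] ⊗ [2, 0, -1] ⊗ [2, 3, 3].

Yes

Reconstruct entrywise from the claimed factors. For example, T[0,2,1] = -9 and Σₗ aₗ[0]bₗ[2]cₗ[1] = (2)·(3)·(-3) + (-3)·(-1)·(3) = -9; checking all 27 entries, every one matches. The claim holds.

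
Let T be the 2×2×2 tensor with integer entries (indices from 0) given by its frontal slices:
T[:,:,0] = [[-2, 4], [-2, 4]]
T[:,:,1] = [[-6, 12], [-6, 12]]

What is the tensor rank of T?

1

Lower bound: T ≠ 0 (e.g. T[0,0,0] = -2), so rank(T) ≥ 1.
Upper bound: if T = a ⊗ b ⊗ c then every fibre of T is a multiple of the corresponding factor, so read the factors off the fibres through the nonzero entry T[0,0,0] = -2.
The mode-1 fibre T[:,0,0] = [-2, -2] gives a = [1, 1] (primitive direction); the mode-2 fibre T[0,:,0] = [-2, 4] gives b = [1, -2]; then c[k] = T[0,0,k] / (a[0]·b[0]) = [-2, -6] / 1 = [-2, -6].
Expanding [1, 1] ⊗ [1, -2] ⊗ [-2, -6] reproduces all 8 entries of T, so T = [1, 1] ⊗ [1, -2] ⊗ [-2, -6] and rank(T) ≤ 1.
These bounds meet, so rank(T) = 1.
Check entry T[1,0,1] = -6: (1)·(1)·(-6) = -6.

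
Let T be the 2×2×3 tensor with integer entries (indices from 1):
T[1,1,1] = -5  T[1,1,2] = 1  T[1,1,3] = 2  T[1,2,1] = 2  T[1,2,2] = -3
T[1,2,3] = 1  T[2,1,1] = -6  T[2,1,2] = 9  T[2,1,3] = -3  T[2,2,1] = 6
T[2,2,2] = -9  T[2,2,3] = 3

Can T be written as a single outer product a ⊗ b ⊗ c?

The mode-1 unfolding of T (rows indexed by i, columns by (j,k) = (1,1), (1,2), (1,3), (2,1), (2,2), (2,3)) is [[-5, 1, 2, 2, -3, 1], [-6, 9, -3, 6, -9, 3]].
There the 2×2 minor on rows i ∈ {1, 2}, columns (j,k) ∈ {(1,1), (1,2)} is det [[-5, 1], [-6, 9]] = -39 ≠ 0, so this unfolding has rank ≥ 2; CP rank is at least every unfolding rank, so rank(T) ≥ 2.
In particular rank(T) ≥ 2 > 1, so T is not rank-1.

No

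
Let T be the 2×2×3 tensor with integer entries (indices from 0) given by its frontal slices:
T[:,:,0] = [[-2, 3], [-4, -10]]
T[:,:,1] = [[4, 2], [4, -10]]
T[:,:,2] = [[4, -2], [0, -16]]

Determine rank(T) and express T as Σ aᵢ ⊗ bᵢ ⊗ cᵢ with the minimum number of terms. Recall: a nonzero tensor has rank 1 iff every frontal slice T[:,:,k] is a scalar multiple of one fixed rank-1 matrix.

rank(T) = 3

Lower bound: the mode-3 unfolding of T (rows indexed by k, columns by (i,j) = (0,0), (0,1), (1,0), (1,1)) is [[-2, 3, -4, -10], [4, 2, 4, -10], [4, -2, 0, -16]].
There the 3×3 minor on rows k ∈ {0, 1, 2}, columns (i,j) ∈ {(0,0), (0,1), (1,0)} is det [[-2, 3, -4], [4, 2, 4], [4, -2, 0]] = 96 ≠ 0, so this unfolding has rank ≥ 3; CP rank is at least every unfolding rank, so rank(T) ≥ 3. (Flattening ranks never certify an upper bound on CP rank; for that we must actually write T with 3 rank-1 terms.)
Upper bound: T is a sum of 3 rank-1 terms, T = [1, -2] ⊗ [0, 1] ⊗ [4, 4, 4] + [1, 1] ⊗ [2, -1] ⊗ [0, 2, 4] + [1, 2] ⊗ [2, 1] ⊗ [-1, 0, -2] (one valid choice — decompositions are not unique — normalised so each a, b is primitive with positive first nonzero entry; check it by expanding all entries), so rank(T) ≤ 3.
These bounds meet, so rank(T) = 3.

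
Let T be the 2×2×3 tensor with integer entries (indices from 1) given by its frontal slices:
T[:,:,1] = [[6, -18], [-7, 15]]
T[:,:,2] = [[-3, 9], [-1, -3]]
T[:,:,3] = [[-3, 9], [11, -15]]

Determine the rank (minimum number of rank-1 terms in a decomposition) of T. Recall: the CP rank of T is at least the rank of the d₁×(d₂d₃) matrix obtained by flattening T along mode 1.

2

Lower bound: in the mode-2 unfolding of T (rows indexed by j, columns by (i,k)) the 2×2 minor on rows j ∈ {1, 2}, columns (i,k) ∈ {(1,1), (2,1)} is det [[6, -7], [-18, 15]] = -36 ≠ 0, so that unfolding has rank ≥ 2 and hence rank(T) ≥ 2 (CP rank is at least every unfolding rank, though it can be larger).
Upper bound: with S_k = T[:,:,k], the two rank-1 terms a₁b₁ᵀ, a₂b₂ᵀ are the rank-1 members of the pencil x·S₁ + y·S₂.
det(x·S₁ + y·S₂) is −36·x² − 18·xy + 18·y² = (-18)·(2·x − y)(x + y), vanishing at (x:y) = (1:2) and (1:-1).
M₁ = S₁ + 2·S₂ = [[0, 0], [-9, 9]] = (-9)·(0, 1)(1, -1)ᵀ and M₂ = S₁ − S₂ = [[9, -27], [-6, 18]] = 3·(3, -2)(1, -3)ᵀ, so take a₁ = (0, 1), b₁ = (1, -1), a₂ = (3, -2), b₂ = (1, -3).
Each slice is an integer combination of E₁ = a₁b₁ᵀ and E₂ = a₂b₂ᵀ: S₁ = −3·E₁ + 2·E₂, S₂ = −3·E₁ − E₂, S₃ = 9·E₁ − E₂; reading off coefficients, c₁ = (-3, -3, 9) and c₂ = (2, -1, -1).
Hence T = (0, 1) ⊗ (1, -1) ⊗ (-3, -3, 9) + (3, -2) ⊗ (1, -3) ⊗ (2, -1, -1), so rank(T) ≤ 2.
These bounds meet, so rank(T) = 2.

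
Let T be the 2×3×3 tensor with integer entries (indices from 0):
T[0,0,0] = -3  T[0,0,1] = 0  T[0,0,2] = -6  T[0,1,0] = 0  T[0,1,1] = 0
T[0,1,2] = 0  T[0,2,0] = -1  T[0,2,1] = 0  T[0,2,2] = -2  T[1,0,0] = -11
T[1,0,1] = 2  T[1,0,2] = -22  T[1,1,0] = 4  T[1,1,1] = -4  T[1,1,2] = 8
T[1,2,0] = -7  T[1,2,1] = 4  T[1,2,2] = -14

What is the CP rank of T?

2

Lower bound: in the mode-2 unfolding of T (rows indexed by j, columns by (i,k)) the 2×2 minor on rows j ∈ {0, 1}, columns (i,k) ∈ {(0,0), (1,0)} is det [[-3, -11], [0, 4]] = -12 ≠ 0, so that unfolding has rank ≥ 2 and hence rank(T) ≥ 2 (CP rank is at least every unfolding rank, though it can be larger).
Upper bound: with S_k = T[:,:,k], the two rank-1 terms a₁b₁ᵀ, a₂b₂ᵀ are the rank-1 members of the pencil x·S₀ + y·S₁.
The 2×2 minor of x·S₀ + y·S₁ on rows {0,1}, columns {0,1} is −12·x² + 12·xy = (-12)·(x − y)(x), vanishing at (x:y) = (1:1) and (0:1).
M₁ = S₀ + S₁ = [[-3, 0, -1], [-9, 0, -3]] = −[1, 3][3, 0, 1]ᵀ and M₂ = S₁ = [[0, 0, 0], [2, -4, 4]] = 2·[0, 1][1, -2, 2]ᵀ, so take a₁ = [1, 3], b₁ = [3, 0, 1], a₂ = [0, 1], b₂ = [1, -2, 2].
Each slice is an integer combination of E₁ = a₁b₁ᵀ and E₂ = a₂b₂ᵀ: S₀ = −E₁ − 2·E₂, S₁ = 2·E₂, S₂ = −2·E₁ − 4·E₂; reading off coefficients, c₁ = [-1, 0, -2] and c₂ = [-2, 2, -4].
Hence T = [1, 3] ⊗ [3, 0, 1] ⊗ [-1, 0, -2] + [0, 1] ⊗ [1, -2, 2] ⊗ [-2, 2, -4], so rank(T) ≤ 2.
These bounds meet, so rank(T) = 2.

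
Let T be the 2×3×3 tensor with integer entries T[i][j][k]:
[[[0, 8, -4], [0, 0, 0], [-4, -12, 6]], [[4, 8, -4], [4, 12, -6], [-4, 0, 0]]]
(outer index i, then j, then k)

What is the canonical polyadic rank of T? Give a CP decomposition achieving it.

Lower bound: the mode-2 unfolding of T (rows indexed by j, columns by (i,k) = (0,0), (0,1), (0,2), (1,0), (1,1), (1,2)) is [[0, 8, -4, 4, 8, -4], [0, 0, 0, 4, 12, -6], [-4, -12, 6, -4, 0, 0]].
There the 3×3 minor on rows j ∈ {0, 1, 2}, columns (i,k) ∈ {(0,0), (0,1), (1,0)} is det [[0, 8, 4], [0, 0, 4], [-4, -12, -4]] = -128 ≠ 0, so this unfolding has rank ≥ 3; CP rank is at least every unfolding rank, so rank(T) ≥ 3. (This is only a lower bound: in general the CP rank may exceed every unfolding rank, so we still need to exhibit 3 rank-1 terms summing to T.)
Upper bound: T is a sum of 3 rank-1 terms, T = [1, 1] ⊗ [2, 2, -1] ⊗ [4, 4, -2] + [2, -1] ⊗ [0, 1, 1] ⊗ [0, -4, 2] + [2, 1] ⊗ [1, 1, 0] ⊗ [-4, 0, 0] (one valid choice — decompositions are not unique — normalised so each a, b is primitive with positive first nonzero entry; check it by expanding all entries), so rank(T) ≤ 3.
These bounds meet, so rank(T) = 3.

rank(T) = 3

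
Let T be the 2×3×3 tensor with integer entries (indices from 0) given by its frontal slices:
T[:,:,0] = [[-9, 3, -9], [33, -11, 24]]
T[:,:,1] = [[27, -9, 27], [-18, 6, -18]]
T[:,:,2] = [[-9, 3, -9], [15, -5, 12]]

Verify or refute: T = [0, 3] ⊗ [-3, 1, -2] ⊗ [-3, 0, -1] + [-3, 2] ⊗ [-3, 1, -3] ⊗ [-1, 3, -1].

Yes

Reconstruct entrywise from the claimed factors. For example, T[0,1,1] = -9 and Σₗ aₗ[0]bₗ[1]cₗ[1] = (0)·(1)·(0) + (-3)·(1)·(3) = -9; checking all 18 entries, every one matches. The claim holds.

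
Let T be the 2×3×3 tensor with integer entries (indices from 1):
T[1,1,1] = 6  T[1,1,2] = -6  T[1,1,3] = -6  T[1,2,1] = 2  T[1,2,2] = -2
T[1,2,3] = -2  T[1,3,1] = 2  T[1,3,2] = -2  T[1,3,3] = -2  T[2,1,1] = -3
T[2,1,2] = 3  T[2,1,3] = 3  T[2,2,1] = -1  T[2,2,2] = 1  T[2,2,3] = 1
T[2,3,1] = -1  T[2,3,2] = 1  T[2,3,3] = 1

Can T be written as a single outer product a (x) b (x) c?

Yes

If T = a (x) b (x) c then every fibre of T is a multiple of the corresponding factor, so read the factors off the fibres through the nonzero entry T[1,1,1] = 6.
The mode-1 fibre T[:,1,1] = [6, -3] gives a = [2, -1] (primitive direction); the mode-2 fibre T[1,:,1] = [6, 2, 2] gives b = [3, 1, 1]; then c[k] = T[1,1,k] / (a[1]·b[1]) = [6, -6, -6] / 6 = [1, -1, -1].
Expanding [2, -1] (x) [3, 1, 1] (x) [1, -1, -1] reproduces all 18 entries of T, so T = [2, -1] (x) [3, 1, 1] (x) [1, -1, -1] and rank(T) ≤ 1.
Equivalently every frontal slice T[:,:,k] is c[k] times the rank-1 matrix [2, -1] (x) [3, 1, 1]. So T has rank 1 (it is nonzero).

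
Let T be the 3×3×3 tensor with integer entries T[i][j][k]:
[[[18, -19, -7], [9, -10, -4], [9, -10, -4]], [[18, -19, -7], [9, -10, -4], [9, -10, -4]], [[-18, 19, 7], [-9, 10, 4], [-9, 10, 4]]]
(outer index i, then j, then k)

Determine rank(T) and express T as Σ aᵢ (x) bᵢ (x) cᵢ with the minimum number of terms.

Lower bound: in the mode-2 unfolding of T (rows indexed by j, columns by (i,k)) the 2×2 minor on rows j ∈ {0, 1}, columns (i,k) ∈ {(0,0), (0,1)} is det [[18, -19], [9, -10]] = -9 ≠ 0, so that unfolding has rank ≥ 2 and hence rank(T) ≥ 2 (CP rank is at least every unfolding rank, though it can be larger).
Upper bound: T[i,:,:] = a[i]·M for every slice, with a = [1, 1, -1] and M = [[18, -19, -7], [9, -10, -4], [9, -10, -4]] (rows j, columns k).
The rows of M satisfy (row 1) = (row 2), so splitting by rows, M = [1, 0, 0][18, -19, -7]ᵀ + [0, 1, 1][9, -10, -4]ᵀ.
Hence T = [1, 1, -1] (x) [1, 0, 0] (x) [18, -19, -7] + [1, 1, -1] (x) [0, 1, 1] (x) [9, -10, -4], so rank(T) ≤ 2.
These bounds meet, so rank(T) = 2.

rank(T) = 2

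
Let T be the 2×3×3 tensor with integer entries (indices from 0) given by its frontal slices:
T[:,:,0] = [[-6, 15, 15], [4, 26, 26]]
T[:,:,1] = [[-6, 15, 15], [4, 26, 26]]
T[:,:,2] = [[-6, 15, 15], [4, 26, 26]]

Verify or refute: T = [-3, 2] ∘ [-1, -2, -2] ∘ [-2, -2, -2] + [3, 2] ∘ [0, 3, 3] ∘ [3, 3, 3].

Yes

Reconstruct entrywise from the claimed factors. For example, T[0,1,0] = 15 and Σₗ aₗ[0]bₗ[1]cₗ[0] = (-3)·(-2)·(-2) + (3)·(3)·(3) = 15; checking all 18 entries, every one matches. The claim holds.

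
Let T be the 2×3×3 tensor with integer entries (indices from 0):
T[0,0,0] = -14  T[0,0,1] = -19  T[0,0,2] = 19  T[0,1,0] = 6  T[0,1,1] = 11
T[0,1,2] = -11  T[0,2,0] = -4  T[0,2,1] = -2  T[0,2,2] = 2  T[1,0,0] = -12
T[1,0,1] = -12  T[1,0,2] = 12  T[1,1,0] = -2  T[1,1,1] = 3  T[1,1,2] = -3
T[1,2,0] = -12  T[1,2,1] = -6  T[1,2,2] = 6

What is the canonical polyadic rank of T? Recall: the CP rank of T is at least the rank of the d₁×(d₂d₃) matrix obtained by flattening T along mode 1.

Lower bound: the mode-2 unfolding of T (rows indexed by j, columns by (i,k) = (0,0), (0,1), (0,2), (1,0), (1,1), (1,2)) is [[-14, -19, 19, -12, -12, 12], [6, 11, -11, -2, 3, -3], [-4, -2, 2, -12, -6, 6]].
There the 2×2 minor on rows j ∈ {0, 1}, columns (i,k) ∈ {(0,0), (0,1)} is det [[-14, -19], [6, 11]] = -40 ≠ 0, so this unfolding has rank ≥ 2; CP rank is at least every unfolding rank, so rank(T) ≥ 2. (Flattening ranks never certify an upper bound on CP rank; for that we must actually write T with 2 rank-1 terms.)
Upper bound — finding two terms. Write S_k = T[:,:,k] for the frontal slices: S₀ = [[-14, 6, -4], [-12, -2, -12]], S₁ = [[-19, 11, -2], [-12, 3, -6]], S₂ = [[19, -11, 2], [12, -3, 6]].
If T = a₁ ⊗ b₁ ⊗ c₁ + a₂ ⊗ b₂ ⊗ c₂ then each S_k = c₁[k]·a₁b₁ᵀ + c₂[k]·a₂b₂ᵀ. S₀ and S₁ are linearly independent, so a₁b₁ᵀ and a₂b₂ᵀ must span the same plane of matrices: they are the rank-1 matrices of the form x·S₀ + y·S₁.
The 2×2 minor of x·S₀ + y·S₁ on rows {0,1}, columns {0,1} is 100·x² + 200·xy + 75·y² = 25·(2·x + 3·y)(2·x + y), vanishing at (x:y) = (3:-2) and (1:-2).
M₁ = 3·S₀ − 2·S₁ = [[-4, -4, -8], [-12, -12, -24]] = (-4)·[1, 3][1, 1, 2]ᵀ and M₂ = S₀ − 2·S₁ = [[24, -16, 0], [12, -8, 0]] = 4·[2, 1][3, -2, 0]ᵀ, so take a₁ = [1, 3], b₁ = [1, 1, 2], a₂ = [2, 1], b₂ = [3, -2, 0].
Each slice is an integer combination of E₁ = a₁b₁ᵀ and E₂ = a₂b₂ᵀ: S₀ = −2·E₁ − 2·E₂, S₁ = −E₁ − 3·E₂, S₂ = E₁ + 3·E₂; reading off coefficients, c₁ = [-2, -1, 1] and c₂ = [-2, -3, 3].
Hence T = [1, 3] ⊗ [1, 1, 2] ⊗ [-2, -1, 1] + [2, 1] ⊗ [3, -2, 0] ⊗ [-2, -3, 3], so rank(T) ≤ 2.
These bounds meet, so rank(T) = 2.
Check entry T[0,0,1] = -19: (1)·(1)·(-1) + (2)·(3)·(-3) = -19.

2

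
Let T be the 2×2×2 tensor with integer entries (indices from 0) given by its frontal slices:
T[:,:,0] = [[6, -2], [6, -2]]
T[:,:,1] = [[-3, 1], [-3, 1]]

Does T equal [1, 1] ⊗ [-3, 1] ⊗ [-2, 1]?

Reconstruct entrywise from the claimed factors. For example, T[1,1,1] = 1 and Σₗ aₗ[1]bₗ[1]cₗ[1] = (1)·(1)·(1) = 1; checking all 8 entries, every one matches. The claim holds.

Yes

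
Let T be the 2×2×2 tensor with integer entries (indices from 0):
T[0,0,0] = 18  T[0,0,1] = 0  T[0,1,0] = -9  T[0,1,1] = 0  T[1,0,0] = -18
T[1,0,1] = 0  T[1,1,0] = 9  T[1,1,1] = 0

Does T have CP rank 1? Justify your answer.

Yes

If T = a ∘ b ∘ c then every fibre of T is a multiple of the corresponding factor, so read the factors off the fibres through the nonzero entry T[0,0,0] = 18.
The mode-1 fibre T[:,0,0] = [18, -18] gives a = [1, -1] (primitive direction); the mode-2 fibre T[0,:,0] = [18, -9] gives b = [2, -1]; then c[k] = T[0,0,k] / (a[0]·b[0]) = [18, 0] / 2 = [9, 0].
Expanding [1, -1] ∘ [2, -1] ∘ [9, 0] reproduces all 8 entries of T, so T = [1, -1] ∘ [2, -1] ∘ [9, 0] and rank(T) ≤ 1.
Equivalently every frontal slice T[:,:,k] is c[k] times the rank-1 matrix [1, -1] ∘ [2, -1]. So T has rank 1 (it is nonzero).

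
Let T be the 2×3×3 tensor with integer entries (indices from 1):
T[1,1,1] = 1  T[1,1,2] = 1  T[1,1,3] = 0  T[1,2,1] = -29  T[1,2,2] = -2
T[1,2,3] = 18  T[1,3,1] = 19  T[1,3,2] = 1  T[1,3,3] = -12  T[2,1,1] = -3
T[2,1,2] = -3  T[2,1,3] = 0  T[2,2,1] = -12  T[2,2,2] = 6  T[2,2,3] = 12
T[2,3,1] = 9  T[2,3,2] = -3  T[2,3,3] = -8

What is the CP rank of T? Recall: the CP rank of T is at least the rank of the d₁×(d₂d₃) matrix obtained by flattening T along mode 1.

2

Lower bound: the mode-1 unfolding of T (rows indexed by i, columns by (j,k) = (1,1), (1,2), (1,3), (2,1), (2,2), (2,3), (3,1), (3,2), (3,3)) is [[1, 1, 0, -29, -2, 18, 19, 1, -12], [-3, -3, 0, -12, 6, 12, 9, -3, -8]].
There the 2×2 minor on rows i ∈ {1, 2}, columns (j,k) ∈ {(1,1), (2,1)} is det [[1, -29], [-3, -12]] = -99 ≠ 0, so this unfolding has rank ≥ 2; CP rank is at least every unfolding rank, so rank(T) ≥ 2. (This is only a lower bound: in general the CP rank may exceed every unfolding rank, so we still need to exhibit 2 rank-1 terms summing to T.)
Upper bound — finding two terms. Write S_k = T[:,:,k] for the frontal slices: S₁ = [[1, -29, 19], [-3, -12, 9]], S₂ = [[1, -2, 1], [-3, 6, -3]], S₃ = [[0, 18, -12], [0, 12, -8]].
If T = a₁ ⊗ b₁ ⊗ c₁ + a₂ ⊗ b₂ ⊗ c₂ then each S_k = c₁[k]·a₁b₁ᵀ + c₂[k]·a₂b₂ᵀ. S₁ and S₂ are linearly independent, so a₁b₁ᵀ and a₂b₂ᵀ must span the same plane of matrices: they are the rank-1 matrices of the form x·S₁ + y·S₂.
The 2×2 minor of x·S₁ + y·S₂ on rows {1,2}, columns {1,2} is −99·x² − 99·xy = (-99)·(x + y)(x), vanishing at (x:y) = (1:-1) and (0:1).
M₁ = S₁ − S₂ = [[0, -27, 18], [0, -18, 12]] = (-3)·[3, 2][0, 3, -2]ᵀ and M₂ = S₂ = [[1, -2, 1], [-3, 6, -3]] = [1, -3][1, -2, 1]ᵀ, so take a₁ = [3, 2], b₁ = [0, 3, -2], a₂ = [1, -3], b₂ = [1, -2, 1].
Each slice is an integer combination of E₁ = a₁b₁ᵀ and E₂ = a₂b₂ᵀ: S₁ = −3·E₁ + E₂, S₂ = E₂, S₃ = 2·E₁; reading off coefficients, c₁ = [-3, 0, 2] and c₂ = [1, 1, 0].
Hence T = [3, 2] ⊗ [0, 3, -2] ⊗ [-3, 0, 2] + [1, -3] ⊗ [1, -2, 1] ⊗ [1, 1, 0], so rank(T) ≤ 2.
These bounds meet, so rank(T) = 2.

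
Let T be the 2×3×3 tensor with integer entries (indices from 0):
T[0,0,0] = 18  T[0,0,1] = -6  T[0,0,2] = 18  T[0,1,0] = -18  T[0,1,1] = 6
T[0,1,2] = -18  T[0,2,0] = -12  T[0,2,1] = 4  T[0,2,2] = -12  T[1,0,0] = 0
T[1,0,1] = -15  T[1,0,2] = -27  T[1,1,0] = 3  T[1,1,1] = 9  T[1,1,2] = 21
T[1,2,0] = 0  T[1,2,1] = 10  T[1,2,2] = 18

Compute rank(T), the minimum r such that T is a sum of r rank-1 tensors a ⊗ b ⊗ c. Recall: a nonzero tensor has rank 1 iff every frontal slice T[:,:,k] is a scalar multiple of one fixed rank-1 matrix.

2

Lower bound: the mode-3 unfolding of T (rows indexed by k, columns by (i,j) = (0,0), (0,1), (0,2), (1,0), (1,1), (1,2)) is [[18, -18, -12, 0, 3, 0], [-6, 6, 4, -15, 9, 10], [18, -18, -12, -27, 21, 18]].
There the 2×2 minor on rows k ∈ {0, 1}, columns (i,j) ∈ {(0,0), (1,0)} is det [[18, 0], [-6, -15]] = -270 ≠ 0, so this unfolding has rank ≥ 2; CP rank is at least every unfolding rank, so rank(T) ≥ 2. (Unfolding ranks only ever bound the CP rank from below — rank(T) can be strictly larger than all of them — so the matching upper bound has to come from an explicit 2-term decomposition.)
Upper bound — finding two terms. Write S_k = T[:,:,k] for the frontal slices: S₀ = [[18, -18, -12], [0, 3, 0]], S₁ = [[-6, 6, 4], [-15, 9, 10]], S₂ = [[18, -18, -12], [-27, 21, 18]].
If T = a₁ ⊗ b₁ ⊗ c₁ + a₂ ⊗ b₂ ⊗ c₂ then each S_k = c₁[k]·a₁b₁ᵀ + c₂[k]·a₂b₂ᵀ. S₀ and S₁ are linearly independent, so a₁b₁ᵀ and a₂b₂ᵀ must span the same plane of matrices: they are the rank-1 matrices of the form x·S₀ + y·S₁.
The 2×2 minor of x·S₀ + y·S₁ on rows {0,1}, columns {0,1} is 54·x² − 126·xy + 36·y² = 18·(x − 2·y)(3·x − y), vanishing at (x:y) = (2:1) and (1:3).
M₁ = 2·S₀ + S₁ = [[30, -30, -20], [-15, 15, 10]] = 5·(2, -1)(3, -3, -2)ᵀ and M₂ = S₀ + 3·S₁ = [[0, 0, 0], [-45, 30, 30]] = (-15)·(0, 1)(3, -2, -2)ᵀ, so take a₁ = (2, -1), b₁ = (3, -3, -2), a₂ = (0, 1), b₂ = (3, -2, -2).
Each slice is an integer combination of E₁ = a₁b₁ᵀ and E₂ = a₂b₂ᵀ: S₀ = 3·E₁ + 3·E₂, S₁ = −E₁ − 6·E₂, S₂ = 3·E₁ − 6·E₂; reading off coefficients, c₁ = (3, -1, 3) and c₂ = (3, -6, -6).
Hence T = (2, -1) ⊗ (3, -3, -2) ⊗ (3, -1, 3) + (0, 1) ⊗ (3, -2, -2) ⊗ (3, -6, -6), so rank(T) ≤ 2.
These bounds meet, so rank(T) = 2.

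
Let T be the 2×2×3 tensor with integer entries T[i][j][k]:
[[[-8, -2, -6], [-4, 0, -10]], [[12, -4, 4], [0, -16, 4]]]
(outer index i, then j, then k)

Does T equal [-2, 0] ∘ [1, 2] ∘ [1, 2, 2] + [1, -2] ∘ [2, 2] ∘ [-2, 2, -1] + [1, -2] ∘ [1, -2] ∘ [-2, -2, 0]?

Yes

Reconstruct entrywise from the claimed factors. For example, T[1,1,2] = 4 and Σₗ aₗ[1]bₗ[1]cₗ[2] = (0)·(2)·(2) + (-2)·(2)·(-1) + (-2)·(-2)·(0) = 4; checking all 12 entries, every one matches. The claim holds.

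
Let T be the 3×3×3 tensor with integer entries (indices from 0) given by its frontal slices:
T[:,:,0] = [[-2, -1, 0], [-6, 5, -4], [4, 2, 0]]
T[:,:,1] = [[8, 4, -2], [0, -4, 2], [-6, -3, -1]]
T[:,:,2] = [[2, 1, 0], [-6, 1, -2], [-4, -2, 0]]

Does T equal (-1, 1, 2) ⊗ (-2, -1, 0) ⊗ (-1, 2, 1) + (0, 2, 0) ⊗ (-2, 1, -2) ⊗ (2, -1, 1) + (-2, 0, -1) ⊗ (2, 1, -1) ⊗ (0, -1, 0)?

Reconstruct entry (1,2,0) from the claimed factors: Σₗ aₗ[1]bₗ[2]cₗ[0] = (1)·(0)·(-1) + (2)·(-2)·(2) + (0)·(-1)·(0) = -8, but T[1,2,0] = -4. The claim is false.

No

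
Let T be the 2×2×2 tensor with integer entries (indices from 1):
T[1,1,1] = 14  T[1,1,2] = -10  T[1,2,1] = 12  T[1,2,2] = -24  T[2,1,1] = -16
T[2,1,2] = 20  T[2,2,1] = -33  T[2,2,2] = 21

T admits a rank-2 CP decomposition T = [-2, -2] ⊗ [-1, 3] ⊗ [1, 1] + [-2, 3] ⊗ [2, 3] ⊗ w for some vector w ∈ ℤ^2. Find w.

w = [-3, 3]

Subtract the known terms from T to get the rank-1 residual R = [-2, 3] ⊗ [2, 3] ⊗ w, so R[i,j,k] = a[i]·b[j]·w[k]. Pick indices with nonzero a[1]·b[1] = (-2)·(2) = -4. Only the fibre through (1,1,·) is needed: R[1,1,:] = T[1,1,:] − Σₗ aₗ[1]bₗ[1]cₗ = [14, -10] − (-2)·(-1)·[1, 1] = [12, -12]. Then w[k] = R[1,1,k] / -4 for each k, giving w = [12, -12] / -4 = [-3, 3].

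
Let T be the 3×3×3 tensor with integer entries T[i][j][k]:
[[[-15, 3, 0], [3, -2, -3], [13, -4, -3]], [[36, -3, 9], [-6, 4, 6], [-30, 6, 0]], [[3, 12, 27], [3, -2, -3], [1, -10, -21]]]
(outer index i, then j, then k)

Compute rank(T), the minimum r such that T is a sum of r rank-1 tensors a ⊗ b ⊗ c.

2

Lower bound: in the mode-2 unfolding of T (rows indexed by j, columns by (i,k)) the 2×2 minor on rows j ∈ {0, 1}, columns (i,k) ∈ {(0,0), (0,1)} is det [[-15, 3], [3, -2]] = 21 ≠ 0, so that unfolding has rank ≥ 2 and hence rank(T) ≥ 2 (CP rank is at least every unfolding rank, though it can be larger).
Upper bound: with S_k = T[:,:,k], the two rank-1 terms a₁b₁ᵀ, a₂b₂ᵀ are the rank-1 members of the pencil x·S₀ + y·S₁.
The 2×2 minor of x·S₀ + y·S₁ on rows {0,1}, columns {0,1} is −18·x² + 3·xy + 6·y² = (-3)·(3·x − 2·y)(2·x + y), vanishing at (x:y) = (2:3) and (1:-2).
M₁ = 2·S₀ + 3·S₁ = [[-21, 0, 14], [63, 0, -42], [42, 0, -28]] = (-7)·[1, -3, -2][3, 0, -2]ᵀ and M₂ = S₀ − 2·S₁ = [[-21, 7, 21], [42, -14, -42], [-21, 7, 21]] = (-7)·[1, -2, 1][3, -1, -3]ᵀ, so take a₁ = [1, -3, -2], b₁ = [3, 0, -2], a₂ = [1, -2, 1], b₂ = [3, -1, -3].
Each slice is an integer combination of E₁ = a₁b₁ᵀ and E₂ = a₂b₂ᵀ: S₀ = −2·E₁ − 3·E₂, S₁ = −E₁ + 2·E₂, S₂ = −3·E₁ + 3·E₂; reading off coefficients, c₁ = [-2, -1, -3] and c₂ = [-3, 2, 3].
Hence T = [1, -3, -2] ⊗ [3, 0, -2] ⊗ [-2, -1, -3] + [1, -2, 1] ⊗ [3, -1, -3] ⊗ [-3, 2, 3], so rank(T) ≤ 2.
These bounds meet, so rank(T) = 2.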